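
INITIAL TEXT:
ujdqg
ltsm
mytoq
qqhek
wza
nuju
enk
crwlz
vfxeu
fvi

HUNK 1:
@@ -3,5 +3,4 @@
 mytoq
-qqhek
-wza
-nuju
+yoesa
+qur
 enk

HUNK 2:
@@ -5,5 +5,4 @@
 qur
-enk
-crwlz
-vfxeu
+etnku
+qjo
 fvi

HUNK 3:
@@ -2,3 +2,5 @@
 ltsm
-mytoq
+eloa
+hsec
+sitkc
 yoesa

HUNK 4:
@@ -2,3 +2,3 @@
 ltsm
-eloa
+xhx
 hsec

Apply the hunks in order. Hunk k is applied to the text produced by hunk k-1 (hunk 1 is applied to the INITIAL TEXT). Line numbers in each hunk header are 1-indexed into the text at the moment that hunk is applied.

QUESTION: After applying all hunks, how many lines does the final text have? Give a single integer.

Hunk 1: at line 3 remove [qqhek,wza,nuju] add [yoesa,qur] -> 9 lines: ujdqg ltsm mytoq yoesa qur enk crwlz vfxeu fvi
Hunk 2: at line 5 remove [enk,crwlz,vfxeu] add [etnku,qjo] -> 8 lines: ujdqg ltsm mytoq yoesa qur etnku qjo fvi
Hunk 3: at line 2 remove [mytoq] add [eloa,hsec,sitkc] -> 10 lines: ujdqg ltsm eloa hsec sitkc yoesa qur etnku qjo fvi
Hunk 4: at line 2 remove [eloa] add [xhx] -> 10 lines: ujdqg ltsm xhx hsec sitkc yoesa qur etnku qjo fvi
Final line count: 10

Answer: 10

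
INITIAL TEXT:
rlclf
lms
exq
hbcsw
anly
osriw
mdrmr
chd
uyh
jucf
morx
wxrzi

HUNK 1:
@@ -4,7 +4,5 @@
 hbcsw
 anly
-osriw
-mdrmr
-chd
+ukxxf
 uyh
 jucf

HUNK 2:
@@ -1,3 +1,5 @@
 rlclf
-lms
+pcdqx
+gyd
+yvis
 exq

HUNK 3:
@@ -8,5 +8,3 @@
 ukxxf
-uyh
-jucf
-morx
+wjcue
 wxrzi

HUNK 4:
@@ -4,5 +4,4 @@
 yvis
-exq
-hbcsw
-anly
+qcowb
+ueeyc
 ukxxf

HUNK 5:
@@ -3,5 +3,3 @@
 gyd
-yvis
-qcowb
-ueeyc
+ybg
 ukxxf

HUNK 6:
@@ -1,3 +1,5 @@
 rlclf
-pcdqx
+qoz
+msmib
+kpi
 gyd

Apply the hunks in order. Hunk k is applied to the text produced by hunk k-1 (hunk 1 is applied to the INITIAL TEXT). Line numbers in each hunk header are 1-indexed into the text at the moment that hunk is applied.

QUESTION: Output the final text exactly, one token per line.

Answer: rlclf
qoz
msmib
kpi
gyd
ybg
ukxxf
wjcue
wxrzi

Derivation:
Hunk 1: at line 4 remove [osriw,mdrmr,chd] add [ukxxf] -> 10 lines: rlclf lms exq hbcsw anly ukxxf uyh jucf morx wxrzi
Hunk 2: at line 1 remove [lms] add [pcdqx,gyd,yvis] -> 12 lines: rlclf pcdqx gyd yvis exq hbcsw anly ukxxf uyh jucf morx wxrzi
Hunk 3: at line 8 remove [uyh,jucf,morx] add [wjcue] -> 10 lines: rlclf pcdqx gyd yvis exq hbcsw anly ukxxf wjcue wxrzi
Hunk 4: at line 4 remove [exq,hbcsw,anly] add [qcowb,ueeyc] -> 9 lines: rlclf pcdqx gyd yvis qcowb ueeyc ukxxf wjcue wxrzi
Hunk 5: at line 3 remove [yvis,qcowb,ueeyc] add [ybg] -> 7 lines: rlclf pcdqx gyd ybg ukxxf wjcue wxrzi
Hunk 6: at line 1 remove [pcdqx] add [qoz,msmib,kpi] -> 9 lines: rlclf qoz msmib kpi gyd ybg ukxxf wjcue wxrzi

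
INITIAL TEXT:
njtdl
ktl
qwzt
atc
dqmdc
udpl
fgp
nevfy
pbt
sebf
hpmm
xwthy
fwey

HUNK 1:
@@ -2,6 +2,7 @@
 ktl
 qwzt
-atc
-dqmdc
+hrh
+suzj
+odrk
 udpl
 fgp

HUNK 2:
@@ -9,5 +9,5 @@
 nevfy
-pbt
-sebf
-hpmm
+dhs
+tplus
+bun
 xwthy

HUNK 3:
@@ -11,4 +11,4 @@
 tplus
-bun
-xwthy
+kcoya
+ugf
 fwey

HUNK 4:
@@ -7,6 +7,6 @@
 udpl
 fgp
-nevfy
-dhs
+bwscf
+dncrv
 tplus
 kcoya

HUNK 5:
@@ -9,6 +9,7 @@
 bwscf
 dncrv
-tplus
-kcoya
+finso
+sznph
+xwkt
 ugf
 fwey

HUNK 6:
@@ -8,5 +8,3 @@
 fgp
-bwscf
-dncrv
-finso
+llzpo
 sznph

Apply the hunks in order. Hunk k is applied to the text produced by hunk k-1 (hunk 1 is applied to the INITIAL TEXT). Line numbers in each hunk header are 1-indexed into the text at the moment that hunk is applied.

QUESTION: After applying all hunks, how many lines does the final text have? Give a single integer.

Answer: 13

Derivation:
Hunk 1: at line 2 remove [atc,dqmdc] add [hrh,suzj,odrk] -> 14 lines: njtdl ktl qwzt hrh suzj odrk udpl fgp nevfy pbt sebf hpmm xwthy fwey
Hunk 2: at line 9 remove [pbt,sebf,hpmm] add [dhs,tplus,bun] -> 14 lines: njtdl ktl qwzt hrh suzj odrk udpl fgp nevfy dhs tplus bun xwthy fwey
Hunk 3: at line 11 remove [bun,xwthy] add [kcoya,ugf] -> 14 lines: njtdl ktl qwzt hrh suzj odrk udpl fgp nevfy dhs tplus kcoya ugf fwey
Hunk 4: at line 7 remove [nevfy,dhs] add [bwscf,dncrv] -> 14 lines: njtdl ktl qwzt hrh suzj odrk udpl fgp bwscf dncrv tplus kcoya ugf fwey
Hunk 5: at line 9 remove [tplus,kcoya] add [finso,sznph,xwkt] -> 15 lines: njtdl ktl qwzt hrh suzj odrk udpl fgp bwscf dncrv finso sznph xwkt ugf fwey
Hunk 6: at line 8 remove [bwscf,dncrv,finso] add [llzpo] -> 13 lines: njtdl ktl qwzt hrh suzj odrk udpl fgp llzpo sznph xwkt ugf fwey
Final line count: 13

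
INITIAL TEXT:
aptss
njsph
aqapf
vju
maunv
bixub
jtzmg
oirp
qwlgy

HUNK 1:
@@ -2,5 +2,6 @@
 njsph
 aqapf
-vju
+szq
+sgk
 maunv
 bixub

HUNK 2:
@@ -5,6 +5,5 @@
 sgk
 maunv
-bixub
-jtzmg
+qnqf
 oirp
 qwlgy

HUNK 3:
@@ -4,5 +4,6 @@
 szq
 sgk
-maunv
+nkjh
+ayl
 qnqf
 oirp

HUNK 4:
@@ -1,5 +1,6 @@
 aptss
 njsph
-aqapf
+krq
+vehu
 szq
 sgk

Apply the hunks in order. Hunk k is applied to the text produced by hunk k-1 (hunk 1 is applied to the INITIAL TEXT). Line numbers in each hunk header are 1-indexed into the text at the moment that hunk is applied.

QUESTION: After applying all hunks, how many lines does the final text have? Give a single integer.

Hunk 1: at line 2 remove [vju] add [szq,sgk] -> 10 lines: aptss njsph aqapf szq sgk maunv bixub jtzmg oirp qwlgy
Hunk 2: at line 5 remove [bixub,jtzmg] add [qnqf] -> 9 lines: aptss njsph aqapf szq sgk maunv qnqf oirp qwlgy
Hunk 3: at line 4 remove [maunv] add [nkjh,ayl] -> 10 lines: aptss njsph aqapf szq sgk nkjh ayl qnqf oirp qwlgy
Hunk 4: at line 1 remove [aqapf] add [krq,vehu] -> 11 lines: aptss njsph krq vehu szq sgk nkjh ayl qnqf oirp qwlgy
Final line count: 11

Answer: 11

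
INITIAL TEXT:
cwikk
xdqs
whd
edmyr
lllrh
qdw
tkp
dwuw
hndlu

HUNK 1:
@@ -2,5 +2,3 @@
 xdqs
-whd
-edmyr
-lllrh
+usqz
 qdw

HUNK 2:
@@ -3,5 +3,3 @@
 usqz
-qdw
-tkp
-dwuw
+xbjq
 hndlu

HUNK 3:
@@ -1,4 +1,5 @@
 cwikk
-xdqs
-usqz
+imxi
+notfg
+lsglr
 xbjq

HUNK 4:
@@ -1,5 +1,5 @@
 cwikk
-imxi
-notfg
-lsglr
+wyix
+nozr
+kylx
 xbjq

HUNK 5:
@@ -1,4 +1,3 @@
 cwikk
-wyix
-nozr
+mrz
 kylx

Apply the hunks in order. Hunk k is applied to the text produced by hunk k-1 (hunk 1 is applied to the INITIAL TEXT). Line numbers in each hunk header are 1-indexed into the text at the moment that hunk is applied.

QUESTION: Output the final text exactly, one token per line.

Answer: cwikk
mrz
kylx
xbjq
hndlu

Derivation:
Hunk 1: at line 2 remove [whd,edmyr,lllrh] add [usqz] -> 7 lines: cwikk xdqs usqz qdw tkp dwuw hndlu
Hunk 2: at line 3 remove [qdw,tkp,dwuw] add [xbjq] -> 5 lines: cwikk xdqs usqz xbjq hndlu
Hunk 3: at line 1 remove [xdqs,usqz] add [imxi,notfg,lsglr] -> 6 lines: cwikk imxi notfg lsglr xbjq hndlu
Hunk 4: at line 1 remove [imxi,notfg,lsglr] add [wyix,nozr,kylx] -> 6 lines: cwikk wyix nozr kylx xbjq hndlu
Hunk 5: at line 1 remove [wyix,nozr] add [mrz] -> 5 lines: cwikk mrz kylx xbjq hndlu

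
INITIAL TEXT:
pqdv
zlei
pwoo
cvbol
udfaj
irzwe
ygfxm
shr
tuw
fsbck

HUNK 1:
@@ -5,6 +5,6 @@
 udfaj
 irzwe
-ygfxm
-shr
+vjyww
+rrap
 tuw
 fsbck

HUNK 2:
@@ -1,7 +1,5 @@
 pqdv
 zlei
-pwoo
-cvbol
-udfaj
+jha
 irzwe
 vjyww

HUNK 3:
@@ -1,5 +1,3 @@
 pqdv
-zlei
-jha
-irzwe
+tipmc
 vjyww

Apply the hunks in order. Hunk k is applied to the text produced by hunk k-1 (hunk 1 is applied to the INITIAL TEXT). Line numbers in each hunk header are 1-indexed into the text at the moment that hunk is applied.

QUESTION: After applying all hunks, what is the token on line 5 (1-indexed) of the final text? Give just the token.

Answer: tuw

Derivation:
Hunk 1: at line 5 remove [ygfxm,shr] add [vjyww,rrap] -> 10 lines: pqdv zlei pwoo cvbol udfaj irzwe vjyww rrap tuw fsbck
Hunk 2: at line 1 remove [pwoo,cvbol,udfaj] add [jha] -> 8 lines: pqdv zlei jha irzwe vjyww rrap tuw fsbck
Hunk 3: at line 1 remove [zlei,jha,irzwe] add [tipmc] -> 6 lines: pqdv tipmc vjyww rrap tuw fsbck
Final line 5: tuw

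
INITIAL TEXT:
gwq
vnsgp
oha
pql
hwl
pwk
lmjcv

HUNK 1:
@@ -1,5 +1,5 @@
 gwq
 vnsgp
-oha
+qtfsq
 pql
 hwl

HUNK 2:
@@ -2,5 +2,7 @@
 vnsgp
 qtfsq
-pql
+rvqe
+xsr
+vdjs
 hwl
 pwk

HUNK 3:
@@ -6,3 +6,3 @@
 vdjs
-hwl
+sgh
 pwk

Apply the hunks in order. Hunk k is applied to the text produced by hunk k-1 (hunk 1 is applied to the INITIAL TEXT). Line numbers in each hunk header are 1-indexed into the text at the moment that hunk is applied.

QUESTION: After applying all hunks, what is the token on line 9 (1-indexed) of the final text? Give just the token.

Hunk 1: at line 1 remove [oha] add [qtfsq] -> 7 lines: gwq vnsgp qtfsq pql hwl pwk lmjcv
Hunk 2: at line 2 remove [pql] add [rvqe,xsr,vdjs] -> 9 lines: gwq vnsgp qtfsq rvqe xsr vdjs hwl pwk lmjcv
Hunk 3: at line 6 remove [hwl] add [sgh] -> 9 lines: gwq vnsgp qtfsq rvqe xsr vdjs sgh pwk lmjcv
Final line 9: lmjcv

Answer: lmjcv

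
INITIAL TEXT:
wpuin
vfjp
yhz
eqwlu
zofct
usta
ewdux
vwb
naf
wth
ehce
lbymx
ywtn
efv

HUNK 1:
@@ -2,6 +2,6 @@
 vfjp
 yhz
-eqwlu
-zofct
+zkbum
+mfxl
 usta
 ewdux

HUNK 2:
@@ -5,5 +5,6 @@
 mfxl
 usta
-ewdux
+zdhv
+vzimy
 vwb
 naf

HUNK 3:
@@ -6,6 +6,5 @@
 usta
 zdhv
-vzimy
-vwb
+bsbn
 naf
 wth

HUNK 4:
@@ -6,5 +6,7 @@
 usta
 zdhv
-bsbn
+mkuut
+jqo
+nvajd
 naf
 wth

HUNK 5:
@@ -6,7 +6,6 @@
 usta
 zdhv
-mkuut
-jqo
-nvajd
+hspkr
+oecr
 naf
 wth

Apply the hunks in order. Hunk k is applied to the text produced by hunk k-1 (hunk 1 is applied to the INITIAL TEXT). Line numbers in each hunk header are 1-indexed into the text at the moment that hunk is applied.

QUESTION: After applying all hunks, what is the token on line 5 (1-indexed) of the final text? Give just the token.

Hunk 1: at line 2 remove [eqwlu,zofct] add [zkbum,mfxl] -> 14 lines: wpuin vfjp yhz zkbum mfxl usta ewdux vwb naf wth ehce lbymx ywtn efv
Hunk 2: at line 5 remove [ewdux] add [zdhv,vzimy] -> 15 lines: wpuin vfjp yhz zkbum mfxl usta zdhv vzimy vwb naf wth ehce lbymx ywtn efv
Hunk 3: at line 6 remove [vzimy,vwb] add [bsbn] -> 14 lines: wpuin vfjp yhz zkbum mfxl usta zdhv bsbn naf wth ehce lbymx ywtn efv
Hunk 4: at line 6 remove [bsbn] add [mkuut,jqo,nvajd] -> 16 lines: wpuin vfjp yhz zkbum mfxl usta zdhv mkuut jqo nvajd naf wth ehce lbymx ywtn efv
Hunk 5: at line 6 remove [mkuut,jqo,nvajd] add [hspkr,oecr] -> 15 lines: wpuin vfjp yhz zkbum mfxl usta zdhv hspkr oecr naf wth ehce lbymx ywtn efv
Final line 5: mfxl

Answer: mfxl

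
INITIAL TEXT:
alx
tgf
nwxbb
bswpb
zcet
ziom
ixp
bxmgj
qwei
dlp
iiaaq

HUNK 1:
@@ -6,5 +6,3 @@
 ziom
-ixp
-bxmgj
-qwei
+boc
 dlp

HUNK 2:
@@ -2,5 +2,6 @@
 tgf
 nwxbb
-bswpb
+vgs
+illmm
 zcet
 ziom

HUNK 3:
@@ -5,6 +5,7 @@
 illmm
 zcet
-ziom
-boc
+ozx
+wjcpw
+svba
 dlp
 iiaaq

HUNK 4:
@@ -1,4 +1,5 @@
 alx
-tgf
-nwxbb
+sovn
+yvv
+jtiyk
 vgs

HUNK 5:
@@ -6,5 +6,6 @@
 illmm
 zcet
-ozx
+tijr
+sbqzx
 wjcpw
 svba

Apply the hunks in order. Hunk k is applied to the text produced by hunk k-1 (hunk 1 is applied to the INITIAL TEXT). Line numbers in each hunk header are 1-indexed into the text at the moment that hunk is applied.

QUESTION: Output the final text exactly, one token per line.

Answer: alx
sovn
yvv
jtiyk
vgs
illmm
zcet
tijr
sbqzx
wjcpw
svba
dlp
iiaaq

Derivation:
Hunk 1: at line 6 remove [ixp,bxmgj,qwei] add [boc] -> 9 lines: alx tgf nwxbb bswpb zcet ziom boc dlp iiaaq
Hunk 2: at line 2 remove [bswpb] add [vgs,illmm] -> 10 lines: alx tgf nwxbb vgs illmm zcet ziom boc dlp iiaaq
Hunk 3: at line 5 remove [ziom,boc] add [ozx,wjcpw,svba] -> 11 lines: alx tgf nwxbb vgs illmm zcet ozx wjcpw svba dlp iiaaq
Hunk 4: at line 1 remove [tgf,nwxbb] add [sovn,yvv,jtiyk] -> 12 lines: alx sovn yvv jtiyk vgs illmm zcet ozx wjcpw svba dlp iiaaq
Hunk 5: at line 6 remove [ozx] add [tijr,sbqzx] -> 13 lines: alx sovn yvv jtiyk vgs illmm zcet tijr sbqzx wjcpw svba dlp iiaaq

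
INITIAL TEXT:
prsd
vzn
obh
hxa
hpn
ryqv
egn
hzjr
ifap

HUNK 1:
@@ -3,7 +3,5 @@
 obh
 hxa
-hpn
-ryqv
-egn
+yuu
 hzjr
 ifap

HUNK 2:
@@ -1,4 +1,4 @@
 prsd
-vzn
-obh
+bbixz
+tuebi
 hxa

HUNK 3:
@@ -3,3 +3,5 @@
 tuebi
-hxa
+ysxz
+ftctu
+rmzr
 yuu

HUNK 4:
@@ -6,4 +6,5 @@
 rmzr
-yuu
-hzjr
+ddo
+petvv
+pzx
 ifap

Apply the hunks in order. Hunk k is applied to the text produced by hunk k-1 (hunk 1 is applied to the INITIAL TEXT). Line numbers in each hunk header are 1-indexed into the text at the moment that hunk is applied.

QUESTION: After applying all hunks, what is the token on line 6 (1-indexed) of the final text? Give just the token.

Answer: rmzr

Derivation:
Hunk 1: at line 3 remove [hpn,ryqv,egn] add [yuu] -> 7 lines: prsd vzn obh hxa yuu hzjr ifap
Hunk 2: at line 1 remove [vzn,obh] add [bbixz,tuebi] -> 7 lines: prsd bbixz tuebi hxa yuu hzjr ifap
Hunk 3: at line 3 remove [hxa] add [ysxz,ftctu,rmzr] -> 9 lines: prsd bbixz tuebi ysxz ftctu rmzr yuu hzjr ifap
Hunk 4: at line 6 remove [yuu,hzjr] add [ddo,petvv,pzx] -> 10 lines: prsd bbixz tuebi ysxz ftctu rmzr ddo petvv pzx ifap
Final line 6: rmzr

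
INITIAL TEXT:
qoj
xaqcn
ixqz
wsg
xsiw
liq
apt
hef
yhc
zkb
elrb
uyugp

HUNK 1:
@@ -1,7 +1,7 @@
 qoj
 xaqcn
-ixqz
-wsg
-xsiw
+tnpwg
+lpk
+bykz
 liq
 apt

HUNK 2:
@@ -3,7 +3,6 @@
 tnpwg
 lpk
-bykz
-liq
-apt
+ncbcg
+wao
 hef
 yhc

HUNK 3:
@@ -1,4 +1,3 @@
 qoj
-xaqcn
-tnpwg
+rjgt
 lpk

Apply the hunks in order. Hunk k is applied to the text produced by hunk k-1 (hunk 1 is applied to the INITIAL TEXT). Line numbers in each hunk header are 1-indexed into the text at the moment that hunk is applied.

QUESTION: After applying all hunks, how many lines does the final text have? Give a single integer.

Answer: 10

Derivation:
Hunk 1: at line 1 remove [ixqz,wsg,xsiw] add [tnpwg,lpk,bykz] -> 12 lines: qoj xaqcn tnpwg lpk bykz liq apt hef yhc zkb elrb uyugp
Hunk 2: at line 3 remove [bykz,liq,apt] add [ncbcg,wao] -> 11 lines: qoj xaqcn tnpwg lpk ncbcg wao hef yhc zkb elrb uyugp
Hunk 3: at line 1 remove [xaqcn,tnpwg] add [rjgt] -> 10 lines: qoj rjgt lpk ncbcg wao hef yhc zkb elrb uyugp
Final line count: 10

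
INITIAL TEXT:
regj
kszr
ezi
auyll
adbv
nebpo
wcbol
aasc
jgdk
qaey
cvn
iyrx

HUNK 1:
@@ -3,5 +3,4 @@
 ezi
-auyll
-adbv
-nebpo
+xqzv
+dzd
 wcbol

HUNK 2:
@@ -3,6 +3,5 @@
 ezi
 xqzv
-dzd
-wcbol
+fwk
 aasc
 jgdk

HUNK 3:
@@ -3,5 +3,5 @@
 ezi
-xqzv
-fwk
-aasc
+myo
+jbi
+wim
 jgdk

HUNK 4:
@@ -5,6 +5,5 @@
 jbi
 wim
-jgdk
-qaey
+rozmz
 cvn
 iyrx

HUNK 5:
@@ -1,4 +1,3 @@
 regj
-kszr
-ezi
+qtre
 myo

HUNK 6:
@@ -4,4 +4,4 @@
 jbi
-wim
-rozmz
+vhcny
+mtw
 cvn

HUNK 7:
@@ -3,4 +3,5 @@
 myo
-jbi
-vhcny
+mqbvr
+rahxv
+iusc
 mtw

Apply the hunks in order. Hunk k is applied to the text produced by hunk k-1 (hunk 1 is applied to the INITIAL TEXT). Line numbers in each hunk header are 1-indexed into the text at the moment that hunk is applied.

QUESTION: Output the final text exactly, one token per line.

Hunk 1: at line 3 remove [auyll,adbv,nebpo] add [xqzv,dzd] -> 11 lines: regj kszr ezi xqzv dzd wcbol aasc jgdk qaey cvn iyrx
Hunk 2: at line 3 remove [dzd,wcbol] add [fwk] -> 10 lines: regj kszr ezi xqzv fwk aasc jgdk qaey cvn iyrx
Hunk 3: at line 3 remove [xqzv,fwk,aasc] add [myo,jbi,wim] -> 10 lines: regj kszr ezi myo jbi wim jgdk qaey cvn iyrx
Hunk 4: at line 5 remove [jgdk,qaey] add [rozmz] -> 9 lines: regj kszr ezi myo jbi wim rozmz cvn iyrx
Hunk 5: at line 1 remove [kszr,ezi] add [qtre] -> 8 lines: regj qtre myo jbi wim rozmz cvn iyrx
Hunk 6: at line 4 remove [wim,rozmz] add [vhcny,mtw] -> 8 lines: regj qtre myo jbi vhcny mtw cvn iyrx
Hunk 7: at line 3 remove [jbi,vhcny] add [mqbvr,rahxv,iusc] -> 9 lines: regj qtre myo mqbvr rahxv iusc mtw cvn iyrx

Answer: regj
qtre
myo
mqbvr
rahxv
iusc
mtw
cvn
iyrx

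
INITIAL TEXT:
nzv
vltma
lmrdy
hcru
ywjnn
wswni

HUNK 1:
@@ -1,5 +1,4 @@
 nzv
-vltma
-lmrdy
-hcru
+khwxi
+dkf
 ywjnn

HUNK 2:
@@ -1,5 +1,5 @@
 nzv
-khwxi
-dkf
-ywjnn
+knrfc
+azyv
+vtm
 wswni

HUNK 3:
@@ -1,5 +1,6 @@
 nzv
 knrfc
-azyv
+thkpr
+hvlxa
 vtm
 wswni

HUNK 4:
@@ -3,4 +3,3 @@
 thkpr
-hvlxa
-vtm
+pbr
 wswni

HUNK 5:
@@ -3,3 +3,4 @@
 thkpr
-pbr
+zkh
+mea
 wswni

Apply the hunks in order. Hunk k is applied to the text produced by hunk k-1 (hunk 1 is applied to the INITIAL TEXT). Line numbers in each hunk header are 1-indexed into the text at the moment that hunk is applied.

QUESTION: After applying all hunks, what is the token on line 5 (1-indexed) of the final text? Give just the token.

Hunk 1: at line 1 remove [vltma,lmrdy,hcru] add [khwxi,dkf] -> 5 lines: nzv khwxi dkf ywjnn wswni
Hunk 2: at line 1 remove [khwxi,dkf,ywjnn] add [knrfc,azyv,vtm] -> 5 lines: nzv knrfc azyv vtm wswni
Hunk 3: at line 1 remove [azyv] add [thkpr,hvlxa] -> 6 lines: nzv knrfc thkpr hvlxa vtm wswni
Hunk 4: at line 3 remove [hvlxa,vtm] add [pbr] -> 5 lines: nzv knrfc thkpr pbr wswni
Hunk 5: at line 3 remove [pbr] add [zkh,mea] -> 6 lines: nzv knrfc thkpr zkh mea wswni
Final line 5: mea

Answer: mea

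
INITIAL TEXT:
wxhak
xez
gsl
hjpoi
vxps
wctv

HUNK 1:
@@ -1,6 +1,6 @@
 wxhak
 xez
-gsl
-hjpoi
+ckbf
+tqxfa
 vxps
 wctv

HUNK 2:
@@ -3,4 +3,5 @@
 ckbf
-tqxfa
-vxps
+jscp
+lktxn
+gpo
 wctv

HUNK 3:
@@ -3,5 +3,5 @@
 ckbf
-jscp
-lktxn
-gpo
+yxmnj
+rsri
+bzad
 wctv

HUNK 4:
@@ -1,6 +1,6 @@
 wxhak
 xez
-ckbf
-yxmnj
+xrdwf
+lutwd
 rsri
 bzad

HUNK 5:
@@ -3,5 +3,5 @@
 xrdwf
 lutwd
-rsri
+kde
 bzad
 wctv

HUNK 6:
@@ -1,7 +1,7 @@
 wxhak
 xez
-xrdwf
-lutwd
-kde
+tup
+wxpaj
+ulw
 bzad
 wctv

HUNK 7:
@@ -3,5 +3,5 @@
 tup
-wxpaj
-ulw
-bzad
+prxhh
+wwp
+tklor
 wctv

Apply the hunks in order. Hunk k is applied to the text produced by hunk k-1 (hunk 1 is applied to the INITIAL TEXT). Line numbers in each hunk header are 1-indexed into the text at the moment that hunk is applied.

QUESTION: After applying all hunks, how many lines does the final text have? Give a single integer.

Answer: 7

Derivation:
Hunk 1: at line 1 remove [gsl,hjpoi] add [ckbf,tqxfa] -> 6 lines: wxhak xez ckbf tqxfa vxps wctv
Hunk 2: at line 3 remove [tqxfa,vxps] add [jscp,lktxn,gpo] -> 7 lines: wxhak xez ckbf jscp lktxn gpo wctv
Hunk 3: at line 3 remove [jscp,lktxn,gpo] add [yxmnj,rsri,bzad] -> 7 lines: wxhak xez ckbf yxmnj rsri bzad wctv
Hunk 4: at line 1 remove [ckbf,yxmnj] add [xrdwf,lutwd] -> 7 lines: wxhak xez xrdwf lutwd rsri bzad wctv
Hunk 5: at line 3 remove [rsri] add [kde] -> 7 lines: wxhak xez xrdwf lutwd kde bzad wctv
Hunk 6: at line 1 remove [xrdwf,lutwd,kde] add [tup,wxpaj,ulw] -> 7 lines: wxhak xez tup wxpaj ulw bzad wctv
Hunk 7: at line 3 remove [wxpaj,ulw,bzad] add [prxhh,wwp,tklor] -> 7 lines: wxhak xez tup prxhh wwp tklor wctv
Final line count: 7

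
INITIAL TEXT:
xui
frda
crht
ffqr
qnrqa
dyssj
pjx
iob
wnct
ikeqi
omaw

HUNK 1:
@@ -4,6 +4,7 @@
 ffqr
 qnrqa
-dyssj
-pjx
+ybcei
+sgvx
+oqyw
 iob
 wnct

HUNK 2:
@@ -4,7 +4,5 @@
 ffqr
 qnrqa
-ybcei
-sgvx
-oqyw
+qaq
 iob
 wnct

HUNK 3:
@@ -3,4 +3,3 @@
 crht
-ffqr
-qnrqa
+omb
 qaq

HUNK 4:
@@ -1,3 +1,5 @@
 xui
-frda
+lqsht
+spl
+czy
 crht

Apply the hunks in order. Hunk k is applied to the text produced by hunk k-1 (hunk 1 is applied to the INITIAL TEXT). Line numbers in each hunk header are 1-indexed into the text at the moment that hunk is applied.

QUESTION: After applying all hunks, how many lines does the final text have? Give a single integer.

Hunk 1: at line 4 remove [dyssj,pjx] add [ybcei,sgvx,oqyw] -> 12 lines: xui frda crht ffqr qnrqa ybcei sgvx oqyw iob wnct ikeqi omaw
Hunk 2: at line 4 remove [ybcei,sgvx,oqyw] add [qaq] -> 10 lines: xui frda crht ffqr qnrqa qaq iob wnct ikeqi omaw
Hunk 3: at line 3 remove [ffqr,qnrqa] add [omb] -> 9 lines: xui frda crht omb qaq iob wnct ikeqi omaw
Hunk 4: at line 1 remove [frda] add [lqsht,spl,czy] -> 11 lines: xui lqsht spl czy crht omb qaq iob wnct ikeqi omaw
Final line count: 11

Answer: 11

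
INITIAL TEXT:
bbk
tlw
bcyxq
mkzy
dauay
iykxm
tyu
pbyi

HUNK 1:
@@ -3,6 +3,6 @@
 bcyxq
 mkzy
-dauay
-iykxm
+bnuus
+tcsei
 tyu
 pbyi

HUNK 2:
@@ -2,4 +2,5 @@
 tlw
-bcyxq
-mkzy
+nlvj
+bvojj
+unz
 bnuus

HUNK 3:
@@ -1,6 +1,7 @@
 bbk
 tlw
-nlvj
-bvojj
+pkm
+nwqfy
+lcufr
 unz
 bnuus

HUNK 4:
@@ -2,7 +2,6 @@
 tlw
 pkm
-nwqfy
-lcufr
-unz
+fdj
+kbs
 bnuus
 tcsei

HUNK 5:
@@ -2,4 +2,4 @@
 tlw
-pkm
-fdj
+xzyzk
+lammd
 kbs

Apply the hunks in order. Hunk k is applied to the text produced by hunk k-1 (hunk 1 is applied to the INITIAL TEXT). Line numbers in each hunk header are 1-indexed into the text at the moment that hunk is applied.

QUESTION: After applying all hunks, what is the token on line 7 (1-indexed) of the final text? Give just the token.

Answer: tcsei

Derivation:
Hunk 1: at line 3 remove [dauay,iykxm] add [bnuus,tcsei] -> 8 lines: bbk tlw bcyxq mkzy bnuus tcsei tyu pbyi
Hunk 2: at line 2 remove [bcyxq,mkzy] add [nlvj,bvojj,unz] -> 9 lines: bbk tlw nlvj bvojj unz bnuus tcsei tyu pbyi
Hunk 3: at line 1 remove [nlvj,bvojj] add [pkm,nwqfy,lcufr] -> 10 lines: bbk tlw pkm nwqfy lcufr unz bnuus tcsei tyu pbyi
Hunk 4: at line 2 remove [nwqfy,lcufr,unz] add [fdj,kbs] -> 9 lines: bbk tlw pkm fdj kbs bnuus tcsei tyu pbyi
Hunk 5: at line 2 remove [pkm,fdj] add [xzyzk,lammd] -> 9 lines: bbk tlw xzyzk lammd kbs bnuus tcsei tyu pbyi
Final line 7: tcsei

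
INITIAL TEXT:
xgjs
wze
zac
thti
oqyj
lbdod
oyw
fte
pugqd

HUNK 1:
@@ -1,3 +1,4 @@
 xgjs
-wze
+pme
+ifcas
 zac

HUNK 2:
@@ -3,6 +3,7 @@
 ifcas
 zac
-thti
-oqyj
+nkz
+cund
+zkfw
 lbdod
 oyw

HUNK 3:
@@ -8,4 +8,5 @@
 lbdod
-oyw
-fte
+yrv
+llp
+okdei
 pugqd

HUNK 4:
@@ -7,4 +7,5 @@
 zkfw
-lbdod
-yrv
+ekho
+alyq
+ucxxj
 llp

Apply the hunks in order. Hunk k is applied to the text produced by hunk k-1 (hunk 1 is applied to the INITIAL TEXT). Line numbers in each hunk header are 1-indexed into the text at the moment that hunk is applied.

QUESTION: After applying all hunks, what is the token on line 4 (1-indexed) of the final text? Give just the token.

Hunk 1: at line 1 remove [wze] add [pme,ifcas] -> 10 lines: xgjs pme ifcas zac thti oqyj lbdod oyw fte pugqd
Hunk 2: at line 3 remove [thti,oqyj] add [nkz,cund,zkfw] -> 11 lines: xgjs pme ifcas zac nkz cund zkfw lbdod oyw fte pugqd
Hunk 3: at line 8 remove [oyw,fte] add [yrv,llp,okdei] -> 12 lines: xgjs pme ifcas zac nkz cund zkfw lbdod yrv llp okdei pugqd
Hunk 4: at line 7 remove [lbdod,yrv] add [ekho,alyq,ucxxj] -> 13 lines: xgjs pme ifcas zac nkz cund zkfw ekho alyq ucxxj llp okdei pugqd
Final line 4: zac

Answer: zac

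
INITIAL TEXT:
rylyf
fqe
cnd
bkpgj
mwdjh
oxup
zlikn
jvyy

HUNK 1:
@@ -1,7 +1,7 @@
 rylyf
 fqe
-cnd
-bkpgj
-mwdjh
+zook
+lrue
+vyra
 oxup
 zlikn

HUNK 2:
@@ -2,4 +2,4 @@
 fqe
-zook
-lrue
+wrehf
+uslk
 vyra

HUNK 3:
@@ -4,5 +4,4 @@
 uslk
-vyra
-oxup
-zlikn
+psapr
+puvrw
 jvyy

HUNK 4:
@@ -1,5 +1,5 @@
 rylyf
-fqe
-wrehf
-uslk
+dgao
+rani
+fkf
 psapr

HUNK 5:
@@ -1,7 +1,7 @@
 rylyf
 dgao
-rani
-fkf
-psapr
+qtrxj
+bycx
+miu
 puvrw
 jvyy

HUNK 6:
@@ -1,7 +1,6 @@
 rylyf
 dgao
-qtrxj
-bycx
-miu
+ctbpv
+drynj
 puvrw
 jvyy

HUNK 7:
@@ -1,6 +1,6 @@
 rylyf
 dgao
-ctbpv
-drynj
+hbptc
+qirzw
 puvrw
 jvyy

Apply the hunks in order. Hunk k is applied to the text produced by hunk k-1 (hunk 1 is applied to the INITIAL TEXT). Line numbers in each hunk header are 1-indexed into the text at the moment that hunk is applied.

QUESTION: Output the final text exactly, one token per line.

Answer: rylyf
dgao
hbptc
qirzw
puvrw
jvyy

Derivation:
Hunk 1: at line 1 remove [cnd,bkpgj,mwdjh] add [zook,lrue,vyra] -> 8 lines: rylyf fqe zook lrue vyra oxup zlikn jvyy
Hunk 2: at line 2 remove [zook,lrue] add [wrehf,uslk] -> 8 lines: rylyf fqe wrehf uslk vyra oxup zlikn jvyy
Hunk 3: at line 4 remove [vyra,oxup,zlikn] add [psapr,puvrw] -> 7 lines: rylyf fqe wrehf uslk psapr puvrw jvyy
Hunk 4: at line 1 remove [fqe,wrehf,uslk] add [dgao,rani,fkf] -> 7 lines: rylyf dgao rani fkf psapr puvrw jvyy
Hunk 5: at line 1 remove [rani,fkf,psapr] add [qtrxj,bycx,miu] -> 7 lines: rylyf dgao qtrxj bycx miu puvrw jvyy
Hunk 6: at line 1 remove [qtrxj,bycx,miu] add [ctbpv,drynj] -> 6 lines: rylyf dgao ctbpv drynj puvrw jvyy
Hunk 7: at line 1 remove [ctbpv,drynj] add [hbptc,qirzw] -> 6 lines: rylyf dgao hbptc qirzw puvrw jvyy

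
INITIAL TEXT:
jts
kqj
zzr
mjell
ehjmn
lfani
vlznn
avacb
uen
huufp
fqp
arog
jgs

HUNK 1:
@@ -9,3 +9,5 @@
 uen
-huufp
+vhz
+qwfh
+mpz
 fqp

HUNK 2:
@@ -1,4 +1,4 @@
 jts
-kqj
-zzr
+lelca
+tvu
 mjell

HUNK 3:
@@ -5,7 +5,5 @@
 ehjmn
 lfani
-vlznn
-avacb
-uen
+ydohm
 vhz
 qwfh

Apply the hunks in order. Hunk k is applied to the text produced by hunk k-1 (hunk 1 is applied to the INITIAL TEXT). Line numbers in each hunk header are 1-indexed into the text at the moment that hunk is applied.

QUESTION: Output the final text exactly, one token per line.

Answer: jts
lelca
tvu
mjell
ehjmn
lfani
ydohm
vhz
qwfh
mpz
fqp
arog
jgs

Derivation:
Hunk 1: at line 9 remove [huufp] add [vhz,qwfh,mpz] -> 15 lines: jts kqj zzr mjell ehjmn lfani vlznn avacb uen vhz qwfh mpz fqp arog jgs
Hunk 2: at line 1 remove [kqj,zzr] add [lelca,tvu] -> 15 lines: jts lelca tvu mjell ehjmn lfani vlznn avacb uen vhz qwfh mpz fqp arog jgs
Hunk 3: at line 5 remove [vlznn,avacb,uen] add [ydohm] -> 13 lines: jts lelca tvu mjell ehjmn lfani ydohm vhz qwfh mpz fqp arog jgs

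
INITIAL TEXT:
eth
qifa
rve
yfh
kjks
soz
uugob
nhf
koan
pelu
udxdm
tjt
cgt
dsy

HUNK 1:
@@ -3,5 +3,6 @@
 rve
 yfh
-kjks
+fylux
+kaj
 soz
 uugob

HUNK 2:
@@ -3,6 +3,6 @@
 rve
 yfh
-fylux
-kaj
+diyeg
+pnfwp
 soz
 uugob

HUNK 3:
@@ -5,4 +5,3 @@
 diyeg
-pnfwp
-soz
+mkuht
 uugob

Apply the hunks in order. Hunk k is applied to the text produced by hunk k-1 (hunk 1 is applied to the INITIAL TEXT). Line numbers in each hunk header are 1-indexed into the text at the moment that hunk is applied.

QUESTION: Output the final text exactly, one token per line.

Hunk 1: at line 3 remove [kjks] add [fylux,kaj] -> 15 lines: eth qifa rve yfh fylux kaj soz uugob nhf koan pelu udxdm tjt cgt dsy
Hunk 2: at line 3 remove [fylux,kaj] add [diyeg,pnfwp] -> 15 lines: eth qifa rve yfh diyeg pnfwp soz uugob nhf koan pelu udxdm tjt cgt dsy
Hunk 3: at line 5 remove [pnfwp,soz] add [mkuht] -> 14 lines: eth qifa rve yfh diyeg mkuht uugob nhf koan pelu udxdm tjt cgt dsy

Answer: eth
qifa
rve
yfh
diyeg
mkuht
uugob
nhf
koan
pelu
udxdm
tjt
cgt
dsy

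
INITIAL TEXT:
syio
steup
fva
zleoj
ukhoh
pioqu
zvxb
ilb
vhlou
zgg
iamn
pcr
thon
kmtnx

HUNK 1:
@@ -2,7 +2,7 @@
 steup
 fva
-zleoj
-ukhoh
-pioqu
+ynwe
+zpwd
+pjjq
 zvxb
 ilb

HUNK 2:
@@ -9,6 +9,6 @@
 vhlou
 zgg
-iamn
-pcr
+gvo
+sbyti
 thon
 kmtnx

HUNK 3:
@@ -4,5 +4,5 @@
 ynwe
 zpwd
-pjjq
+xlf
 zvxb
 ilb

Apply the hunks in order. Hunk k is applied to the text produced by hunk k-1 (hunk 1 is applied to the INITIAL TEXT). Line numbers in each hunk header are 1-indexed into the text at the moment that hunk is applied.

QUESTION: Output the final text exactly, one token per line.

Answer: syio
steup
fva
ynwe
zpwd
xlf
zvxb
ilb
vhlou
zgg
gvo
sbyti
thon
kmtnx

Derivation:
Hunk 1: at line 2 remove [zleoj,ukhoh,pioqu] add [ynwe,zpwd,pjjq] -> 14 lines: syio steup fva ynwe zpwd pjjq zvxb ilb vhlou zgg iamn pcr thon kmtnx
Hunk 2: at line 9 remove [iamn,pcr] add [gvo,sbyti] -> 14 lines: syio steup fva ynwe zpwd pjjq zvxb ilb vhlou zgg gvo sbyti thon kmtnx
Hunk 3: at line 4 remove [pjjq] add [xlf] -> 14 lines: syio steup fva ynwe zpwd xlf zvxb ilb vhlou zgg gvo sbyti thon kmtnx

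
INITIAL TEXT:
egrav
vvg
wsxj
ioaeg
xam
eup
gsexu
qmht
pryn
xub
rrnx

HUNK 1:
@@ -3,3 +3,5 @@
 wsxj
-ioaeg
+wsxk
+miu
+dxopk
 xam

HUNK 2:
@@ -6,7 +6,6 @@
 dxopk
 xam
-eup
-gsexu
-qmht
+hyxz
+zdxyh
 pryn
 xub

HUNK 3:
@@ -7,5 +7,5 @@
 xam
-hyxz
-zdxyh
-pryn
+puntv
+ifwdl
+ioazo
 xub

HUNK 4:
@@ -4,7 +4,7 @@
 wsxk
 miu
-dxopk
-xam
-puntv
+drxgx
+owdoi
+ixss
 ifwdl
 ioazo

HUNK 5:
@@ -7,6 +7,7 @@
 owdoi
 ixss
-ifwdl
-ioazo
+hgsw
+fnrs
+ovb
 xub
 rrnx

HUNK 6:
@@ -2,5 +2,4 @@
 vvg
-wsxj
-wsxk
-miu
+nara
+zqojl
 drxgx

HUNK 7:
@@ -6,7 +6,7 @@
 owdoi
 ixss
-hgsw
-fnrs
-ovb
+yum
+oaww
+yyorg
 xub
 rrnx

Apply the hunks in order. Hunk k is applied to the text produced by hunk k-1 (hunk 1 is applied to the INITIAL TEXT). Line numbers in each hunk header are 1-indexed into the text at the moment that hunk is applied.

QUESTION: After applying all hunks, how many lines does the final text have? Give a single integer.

Hunk 1: at line 3 remove [ioaeg] add [wsxk,miu,dxopk] -> 13 lines: egrav vvg wsxj wsxk miu dxopk xam eup gsexu qmht pryn xub rrnx
Hunk 2: at line 6 remove [eup,gsexu,qmht] add [hyxz,zdxyh] -> 12 lines: egrav vvg wsxj wsxk miu dxopk xam hyxz zdxyh pryn xub rrnx
Hunk 3: at line 7 remove [hyxz,zdxyh,pryn] add [puntv,ifwdl,ioazo] -> 12 lines: egrav vvg wsxj wsxk miu dxopk xam puntv ifwdl ioazo xub rrnx
Hunk 4: at line 4 remove [dxopk,xam,puntv] add [drxgx,owdoi,ixss] -> 12 lines: egrav vvg wsxj wsxk miu drxgx owdoi ixss ifwdl ioazo xub rrnx
Hunk 5: at line 7 remove [ifwdl,ioazo] add [hgsw,fnrs,ovb] -> 13 lines: egrav vvg wsxj wsxk miu drxgx owdoi ixss hgsw fnrs ovb xub rrnx
Hunk 6: at line 2 remove [wsxj,wsxk,miu] add [nara,zqojl] -> 12 lines: egrav vvg nara zqojl drxgx owdoi ixss hgsw fnrs ovb xub rrnx
Hunk 7: at line 6 remove [hgsw,fnrs,ovb] add [yum,oaww,yyorg] -> 12 lines: egrav vvg nara zqojl drxgx owdoi ixss yum oaww yyorg xub rrnx
Final line count: 12

Answer: 12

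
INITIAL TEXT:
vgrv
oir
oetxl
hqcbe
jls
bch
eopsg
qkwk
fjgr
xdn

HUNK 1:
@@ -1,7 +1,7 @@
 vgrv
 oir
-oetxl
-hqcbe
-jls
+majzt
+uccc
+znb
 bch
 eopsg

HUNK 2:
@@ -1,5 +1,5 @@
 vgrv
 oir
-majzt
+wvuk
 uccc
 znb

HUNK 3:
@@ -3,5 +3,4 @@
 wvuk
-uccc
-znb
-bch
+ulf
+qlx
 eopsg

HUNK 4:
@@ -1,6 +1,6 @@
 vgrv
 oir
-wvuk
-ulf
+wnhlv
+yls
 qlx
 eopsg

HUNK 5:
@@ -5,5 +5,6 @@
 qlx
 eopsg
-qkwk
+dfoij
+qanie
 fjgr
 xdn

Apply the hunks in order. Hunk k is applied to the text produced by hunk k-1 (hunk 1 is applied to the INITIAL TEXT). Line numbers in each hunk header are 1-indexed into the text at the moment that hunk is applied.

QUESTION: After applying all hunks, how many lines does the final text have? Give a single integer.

Hunk 1: at line 1 remove [oetxl,hqcbe,jls] add [majzt,uccc,znb] -> 10 lines: vgrv oir majzt uccc znb bch eopsg qkwk fjgr xdn
Hunk 2: at line 1 remove [majzt] add [wvuk] -> 10 lines: vgrv oir wvuk uccc znb bch eopsg qkwk fjgr xdn
Hunk 3: at line 3 remove [uccc,znb,bch] add [ulf,qlx] -> 9 lines: vgrv oir wvuk ulf qlx eopsg qkwk fjgr xdn
Hunk 4: at line 1 remove [wvuk,ulf] add [wnhlv,yls] -> 9 lines: vgrv oir wnhlv yls qlx eopsg qkwk fjgr xdn
Hunk 5: at line 5 remove [qkwk] add [dfoij,qanie] -> 10 lines: vgrv oir wnhlv yls qlx eopsg dfoij qanie fjgr xdn
Final line count: 10

Answer: 10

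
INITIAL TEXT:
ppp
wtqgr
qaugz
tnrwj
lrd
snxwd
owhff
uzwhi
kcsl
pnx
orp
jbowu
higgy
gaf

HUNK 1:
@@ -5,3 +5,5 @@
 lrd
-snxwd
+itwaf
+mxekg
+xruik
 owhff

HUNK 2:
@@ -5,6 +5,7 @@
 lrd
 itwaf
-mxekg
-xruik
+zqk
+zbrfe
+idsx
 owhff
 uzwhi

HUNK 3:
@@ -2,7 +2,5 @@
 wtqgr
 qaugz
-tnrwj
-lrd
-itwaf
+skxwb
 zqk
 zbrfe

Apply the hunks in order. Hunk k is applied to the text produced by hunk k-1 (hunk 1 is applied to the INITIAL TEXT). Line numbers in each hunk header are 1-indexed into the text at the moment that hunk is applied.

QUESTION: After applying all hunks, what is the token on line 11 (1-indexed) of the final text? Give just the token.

Hunk 1: at line 5 remove [snxwd] add [itwaf,mxekg,xruik] -> 16 lines: ppp wtqgr qaugz tnrwj lrd itwaf mxekg xruik owhff uzwhi kcsl pnx orp jbowu higgy gaf
Hunk 2: at line 5 remove [mxekg,xruik] add [zqk,zbrfe,idsx] -> 17 lines: ppp wtqgr qaugz tnrwj lrd itwaf zqk zbrfe idsx owhff uzwhi kcsl pnx orp jbowu higgy gaf
Hunk 3: at line 2 remove [tnrwj,lrd,itwaf] add [skxwb] -> 15 lines: ppp wtqgr qaugz skxwb zqk zbrfe idsx owhff uzwhi kcsl pnx orp jbowu higgy gaf
Final line 11: pnx

Answer: pnx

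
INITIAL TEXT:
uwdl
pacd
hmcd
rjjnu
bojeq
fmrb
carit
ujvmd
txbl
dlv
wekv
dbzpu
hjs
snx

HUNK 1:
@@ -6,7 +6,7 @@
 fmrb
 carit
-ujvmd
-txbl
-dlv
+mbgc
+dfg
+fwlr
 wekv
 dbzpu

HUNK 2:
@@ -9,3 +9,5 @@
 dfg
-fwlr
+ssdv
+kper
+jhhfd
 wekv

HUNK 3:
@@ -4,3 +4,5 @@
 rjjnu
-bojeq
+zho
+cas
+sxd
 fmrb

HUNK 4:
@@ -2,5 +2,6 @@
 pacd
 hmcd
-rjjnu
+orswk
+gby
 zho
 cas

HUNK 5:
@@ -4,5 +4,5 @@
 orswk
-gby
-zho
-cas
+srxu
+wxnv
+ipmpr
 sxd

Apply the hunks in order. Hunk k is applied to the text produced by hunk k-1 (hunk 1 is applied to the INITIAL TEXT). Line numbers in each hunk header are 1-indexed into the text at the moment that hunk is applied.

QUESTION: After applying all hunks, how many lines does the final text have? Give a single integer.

Answer: 19

Derivation:
Hunk 1: at line 6 remove [ujvmd,txbl,dlv] add [mbgc,dfg,fwlr] -> 14 lines: uwdl pacd hmcd rjjnu bojeq fmrb carit mbgc dfg fwlr wekv dbzpu hjs snx
Hunk 2: at line 9 remove [fwlr] add [ssdv,kper,jhhfd] -> 16 lines: uwdl pacd hmcd rjjnu bojeq fmrb carit mbgc dfg ssdv kper jhhfd wekv dbzpu hjs snx
Hunk 3: at line 4 remove [bojeq] add [zho,cas,sxd] -> 18 lines: uwdl pacd hmcd rjjnu zho cas sxd fmrb carit mbgc dfg ssdv kper jhhfd wekv dbzpu hjs snx
Hunk 4: at line 2 remove [rjjnu] add [orswk,gby] -> 19 lines: uwdl pacd hmcd orswk gby zho cas sxd fmrb carit mbgc dfg ssdv kper jhhfd wekv dbzpu hjs snx
Hunk 5: at line 4 remove [gby,zho,cas] add [srxu,wxnv,ipmpr] -> 19 lines: uwdl pacd hmcd orswk srxu wxnv ipmpr sxd fmrb carit mbgc dfg ssdv kper jhhfd wekv dbzpu hjs snx
Final line count: 19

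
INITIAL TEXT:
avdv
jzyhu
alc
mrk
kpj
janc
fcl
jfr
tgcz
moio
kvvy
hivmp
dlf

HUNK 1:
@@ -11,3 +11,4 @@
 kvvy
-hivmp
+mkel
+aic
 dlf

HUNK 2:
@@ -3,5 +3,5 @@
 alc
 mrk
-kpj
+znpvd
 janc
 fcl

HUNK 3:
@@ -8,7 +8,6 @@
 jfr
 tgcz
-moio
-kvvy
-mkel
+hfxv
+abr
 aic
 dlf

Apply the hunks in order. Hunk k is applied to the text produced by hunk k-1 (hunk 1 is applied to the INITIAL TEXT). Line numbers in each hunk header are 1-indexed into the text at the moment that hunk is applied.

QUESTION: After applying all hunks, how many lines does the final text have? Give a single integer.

Hunk 1: at line 11 remove [hivmp] add [mkel,aic] -> 14 lines: avdv jzyhu alc mrk kpj janc fcl jfr tgcz moio kvvy mkel aic dlf
Hunk 2: at line 3 remove [kpj] add [znpvd] -> 14 lines: avdv jzyhu alc mrk znpvd janc fcl jfr tgcz moio kvvy mkel aic dlf
Hunk 3: at line 8 remove [moio,kvvy,mkel] add [hfxv,abr] -> 13 lines: avdv jzyhu alc mrk znpvd janc fcl jfr tgcz hfxv abr aic dlf
Final line count: 13

Answer: 13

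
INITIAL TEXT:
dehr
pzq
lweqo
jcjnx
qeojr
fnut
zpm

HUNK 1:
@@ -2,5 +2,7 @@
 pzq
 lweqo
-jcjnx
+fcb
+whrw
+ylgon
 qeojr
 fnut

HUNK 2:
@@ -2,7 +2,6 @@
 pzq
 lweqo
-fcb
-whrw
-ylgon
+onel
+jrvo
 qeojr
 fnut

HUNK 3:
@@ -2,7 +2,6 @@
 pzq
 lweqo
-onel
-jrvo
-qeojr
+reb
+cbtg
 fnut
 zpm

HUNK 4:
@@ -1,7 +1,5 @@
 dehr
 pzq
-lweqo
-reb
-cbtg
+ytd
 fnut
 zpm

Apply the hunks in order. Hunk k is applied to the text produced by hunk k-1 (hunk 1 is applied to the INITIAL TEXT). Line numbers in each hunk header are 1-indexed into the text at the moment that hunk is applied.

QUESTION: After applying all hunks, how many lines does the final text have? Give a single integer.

Answer: 5

Derivation:
Hunk 1: at line 2 remove [jcjnx] add [fcb,whrw,ylgon] -> 9 lines: dehr pzq lweqo fcb whrw ylgon qeojr fnut zpm
Hunk 2: at line 2 remove [fcb,whrw,ylgon] add [onel,jrvo] -> 8 lines: dehr pzq lweqo onel jrvo qeojr fnut zpm
Hunk 3: at line 2 remove [onel,jrvo,qeojr] add [reb,cbtg] -> 7 lines: dehr pzq lweqo reb cbtg fnut zpm
Hunk 4: at line 1 remove [lweqo,reb,cbtg] add [ytd] -> 5 lines: dehr pzq ytd fnut zpm
Final line count: 5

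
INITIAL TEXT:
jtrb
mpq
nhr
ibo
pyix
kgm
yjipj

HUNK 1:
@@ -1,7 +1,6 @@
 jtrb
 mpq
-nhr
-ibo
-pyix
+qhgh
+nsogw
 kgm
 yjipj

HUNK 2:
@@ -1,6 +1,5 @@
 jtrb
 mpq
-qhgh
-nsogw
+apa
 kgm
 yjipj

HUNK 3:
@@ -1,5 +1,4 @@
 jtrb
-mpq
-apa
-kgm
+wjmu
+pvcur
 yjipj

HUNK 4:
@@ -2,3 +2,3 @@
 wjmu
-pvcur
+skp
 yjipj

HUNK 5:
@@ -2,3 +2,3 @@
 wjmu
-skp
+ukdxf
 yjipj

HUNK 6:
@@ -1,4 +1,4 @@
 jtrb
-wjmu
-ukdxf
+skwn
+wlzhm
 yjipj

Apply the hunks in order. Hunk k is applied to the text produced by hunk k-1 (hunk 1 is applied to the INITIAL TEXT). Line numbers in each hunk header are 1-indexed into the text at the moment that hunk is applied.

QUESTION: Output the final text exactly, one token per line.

Answer: jtrb
skwn
wlzhm
yjipj

Derivation:
Hunk 1: at line 1 remove [nhr,ibo,pyix] add [qhgh,nsogw] -> 6 lines: jtrb mpq qhgh nsogw kgm yjipj
Hunk 2: at line 1 remove [qhgh,nsogw] add [apa] -> 5 lines: jtrb mpq apa kgm yjipj
Hunk 3: at line 1 remove [mpq,apa,kgm] add [wjmu,pvcur] -> 4 lines: jtrb wjmu pvcur yjipj
Hunk 4: at line 2 remove [pvcur] add [skp] -> 4 lines: jtrb wjmu skp yjipj
Hunk 5: at line 2 remove [skp] add [ukdxf] -> 4 lines: jtrb wjmu ukdxf yjipj
Hunk 6: at line 1 remove [wjmu,ukdxf] add [skwn,wlzhm] -> 4 lines: jtrb skwn wlzhm yjipj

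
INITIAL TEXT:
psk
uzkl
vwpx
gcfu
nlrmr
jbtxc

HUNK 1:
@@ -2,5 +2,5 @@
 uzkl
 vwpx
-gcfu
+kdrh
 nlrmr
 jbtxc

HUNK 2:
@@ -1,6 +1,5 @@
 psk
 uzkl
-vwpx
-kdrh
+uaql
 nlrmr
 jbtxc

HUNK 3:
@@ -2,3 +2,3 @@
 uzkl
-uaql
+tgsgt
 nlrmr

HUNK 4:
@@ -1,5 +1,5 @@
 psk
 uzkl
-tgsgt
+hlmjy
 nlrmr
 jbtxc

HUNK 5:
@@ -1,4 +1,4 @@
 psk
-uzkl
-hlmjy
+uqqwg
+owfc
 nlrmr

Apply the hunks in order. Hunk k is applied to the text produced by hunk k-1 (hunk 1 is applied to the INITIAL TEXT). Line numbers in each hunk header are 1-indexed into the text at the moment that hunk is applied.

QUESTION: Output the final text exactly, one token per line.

Hunk 1: at line 2 remove [gcfu] add [kdrh] -> 6 lines: psk uzkl vwpx kdrh nlrmr jbtxc
Hunk 2: at line 1 remove [vwpx,kdrh] add [uaql] -> 5 lines: psk uzkl uaql nlrmr jbtxc
Hunk 3: at line 2 remove [uaql] add [tgsgt] -> 5 lines: psk uzkl tgsgt nlrmr jbtxc
Hunk 4: at line 1 remove [tgsgt] add [hlmjy] -> 5 lines: psk uzkl hlmjy nlrmr jbtxc
Hunk 5: at line 1 remove [uzkl,hlmjy] add [uqqwg,owfc] -> 5 lines: psk uqqwg owfc nlrmr jbtxc

Answer: psk
uqqwg
owfc
nlrmr
jbtxc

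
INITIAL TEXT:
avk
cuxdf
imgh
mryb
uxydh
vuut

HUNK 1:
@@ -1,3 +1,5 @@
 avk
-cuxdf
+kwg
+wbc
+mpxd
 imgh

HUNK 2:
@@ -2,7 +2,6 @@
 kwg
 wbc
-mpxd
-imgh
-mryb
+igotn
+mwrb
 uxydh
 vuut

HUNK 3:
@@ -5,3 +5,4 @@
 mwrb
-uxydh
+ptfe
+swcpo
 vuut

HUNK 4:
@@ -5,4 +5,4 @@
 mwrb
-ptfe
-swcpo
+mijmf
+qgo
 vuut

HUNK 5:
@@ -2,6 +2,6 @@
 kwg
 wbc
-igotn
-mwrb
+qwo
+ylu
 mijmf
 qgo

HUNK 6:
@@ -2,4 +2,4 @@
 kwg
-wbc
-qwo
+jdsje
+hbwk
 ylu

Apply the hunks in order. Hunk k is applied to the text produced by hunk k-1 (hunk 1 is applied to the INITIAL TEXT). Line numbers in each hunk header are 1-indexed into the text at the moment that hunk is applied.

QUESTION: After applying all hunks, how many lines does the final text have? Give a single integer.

Hunk 1: at line 1 remove [cuxdf] add [kwg,wbc,mpxd] -> 8 lines: avk kwg wbc mpxd imgh mryb uxydh vuut
Hunk 2: at line 2 remove [mpxd,imgh,mryb] add [igotn,mwrb] -> 7 lines: avk kwg wbc igotn mwrb uxydh vuut
Hunk 3: at line 5 remove [uxydh] add [ptfe,swcpo] -> 8 lines: avk kwg wbc igotn mwrb ptfe swcpo vuut
Hunk 4: at line 5 remove [ptfe,swcpo] add [mijmf,qgo] -> 8 lines: avk kwg wbc igotn mwrb mijmf qgo vuut
Hunk 5: at line 2 remove [igotn,mwrb] add [qwo,ylu] -> 8 lines: avk kwg wbc qwo ylu mijmf qgo vuut
Hunk 6: at line 2 remove [wbc,qwo] add [jdsje,hbwk] -> 8 lines: avk kwg jdsje hbwk ylu mijmf qgo vuut
Final line count: 8

Answer: 8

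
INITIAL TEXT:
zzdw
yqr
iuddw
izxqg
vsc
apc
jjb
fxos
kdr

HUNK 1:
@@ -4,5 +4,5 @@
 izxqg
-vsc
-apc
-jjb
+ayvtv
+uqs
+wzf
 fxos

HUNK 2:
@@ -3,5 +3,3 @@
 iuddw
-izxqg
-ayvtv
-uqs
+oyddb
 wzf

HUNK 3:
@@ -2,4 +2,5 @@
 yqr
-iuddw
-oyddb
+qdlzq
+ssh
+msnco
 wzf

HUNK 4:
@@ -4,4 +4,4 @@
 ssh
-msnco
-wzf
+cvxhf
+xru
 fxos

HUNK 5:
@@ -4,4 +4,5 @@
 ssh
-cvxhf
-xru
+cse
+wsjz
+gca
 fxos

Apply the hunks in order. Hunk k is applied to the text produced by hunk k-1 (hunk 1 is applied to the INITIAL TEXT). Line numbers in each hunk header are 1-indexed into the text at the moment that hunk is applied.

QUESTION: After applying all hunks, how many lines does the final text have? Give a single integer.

Answer: 9

Derivation:
Hunk 1: at line 4 remove [vsc,apc,jjb] add [ayvtv,uqs,wzf] -> 9 lines: zzdw yqr iuddw izxqg ayvtv uqs wzf fxos kdr
Hunk 2: at line 3 remove [izxqg,ayvtv,uqs] add [oyddb] -> 7 lines: zzdw yqr iuddw oyddb wzf fxos kdr
Hunk 3: at line 2 remove [iuddw,oyddb] add [qdlzq,ssh,msnco] -> 8 lines: zzdw yqr qdlzq ssh msnco wzf fxos kdr
Hunk 4: at line 4 remove [msnco,wzf] add [cvxhf,xru] -> 8 lines: zzdw yqr qdlzq ssh cvxhf xru fxos kdr
Hunk 5: at line 4 remove [cvxhf,xru] add [cse,wsjz,gca] -> 9 lines: zzdw yqr qdlzq ssh cse wsjz gca fxos kdr
Final line count: 9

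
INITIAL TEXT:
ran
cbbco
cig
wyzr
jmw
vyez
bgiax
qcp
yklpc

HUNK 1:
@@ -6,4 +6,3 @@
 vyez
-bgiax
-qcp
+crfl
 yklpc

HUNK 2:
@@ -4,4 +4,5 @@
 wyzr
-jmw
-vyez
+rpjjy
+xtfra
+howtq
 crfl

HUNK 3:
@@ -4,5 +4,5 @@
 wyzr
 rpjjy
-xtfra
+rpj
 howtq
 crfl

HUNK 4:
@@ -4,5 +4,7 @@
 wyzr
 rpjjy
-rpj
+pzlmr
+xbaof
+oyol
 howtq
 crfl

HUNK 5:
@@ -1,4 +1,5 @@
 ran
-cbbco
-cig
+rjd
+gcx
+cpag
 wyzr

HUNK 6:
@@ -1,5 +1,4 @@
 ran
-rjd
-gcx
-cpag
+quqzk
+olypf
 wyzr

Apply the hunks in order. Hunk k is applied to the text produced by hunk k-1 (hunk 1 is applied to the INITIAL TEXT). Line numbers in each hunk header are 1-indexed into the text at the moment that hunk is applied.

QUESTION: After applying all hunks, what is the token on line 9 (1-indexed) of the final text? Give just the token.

Answer: howtq

Derivation:
Hunk 1: at line 6 remove [bgiax,qcp] add [crfl] -> 8 lines: ran cbbco cig wyzr jmw vyez crfl yklpc
Hunk 2: at line 4 remove [jmw,vyez] add [rpjjy,xtfra,howtq] -> 9 lines: ran cbbco cig wyzr rpjjy xtfra howtq crfl yklpc
Hunk 3: at line 4 remove [xtfra] add [rpj] -> 9 lines: ran cbbco cig wyzr rpjjy rpj howtq crfl yklpc
Hunk 4: at line 4 remove [rpj] add [pzlmr,xbaof,oyol] -> 11 lines: ran cbbco cig wyzr rpjjy pzlmr xbaof oyol howtq crfl yklpc
Hunk 5: at line 1 remove [cbbco,cig] add [rjd,gcx,cpag] -> 12 lines: ran rjd gcx cpag wyzr rpjjy pzlmr xbaof oyol howtq crfl yklpc
Hunk 6: at line 1 remove [rjd,gcx,cpag] add [quqzk,olypf] -> 11 lines: ran quqzk olypf wyzr rpjjy pzlmr xbaof oyol howtq crfl yklpc
Final line 9: howtq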